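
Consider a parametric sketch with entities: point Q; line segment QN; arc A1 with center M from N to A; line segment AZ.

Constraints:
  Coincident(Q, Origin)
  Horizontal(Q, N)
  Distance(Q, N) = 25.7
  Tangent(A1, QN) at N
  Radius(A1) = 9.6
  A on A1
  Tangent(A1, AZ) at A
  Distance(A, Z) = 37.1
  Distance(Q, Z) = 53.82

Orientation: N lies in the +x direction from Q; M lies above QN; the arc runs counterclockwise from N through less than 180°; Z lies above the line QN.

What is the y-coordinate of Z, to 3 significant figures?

47.9

Q is at the origin; Q and N share the same y with |QN| = 25.7 and N on the +x side, so N = (25.7, 0.00). The tangent condition forces MN to be normal to QN, so M = N + (0, 9.6) = (25.7, 9.60). Since MA ⟂ AZ (tangency), |MZ| = √(9.6² + 37.1²) = 38.3 regardless of where A sits on A1. So Z lies on both circle(Q, 53.82) and circle(M, 38.3); the above-QN intersection is Z = (24.5, 47.9). A is the foot of the tangent from Z: A = (34.9, 12.3).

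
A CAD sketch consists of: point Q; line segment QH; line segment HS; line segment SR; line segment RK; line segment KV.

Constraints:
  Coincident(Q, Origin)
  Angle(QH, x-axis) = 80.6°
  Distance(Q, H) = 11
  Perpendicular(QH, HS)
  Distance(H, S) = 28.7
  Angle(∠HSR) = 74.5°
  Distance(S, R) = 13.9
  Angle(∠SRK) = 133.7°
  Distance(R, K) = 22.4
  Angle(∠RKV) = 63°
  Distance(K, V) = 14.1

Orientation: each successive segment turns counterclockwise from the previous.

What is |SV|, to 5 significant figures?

25.725

Q is at the origin; QH runs at 80.6° with length 11.0, so H = (1.7966, 10.852). QH is perpendicular to HS, so HS runs at 170.60°; with |HS| = 28.7, S = (-26.518, 15.540). ∠HSR = 74.5° gives SR at -83.900° from the x-axis; with |SR| = 13.9, R = (-25.041, 1.7185). ∠SRK = 133.7° gives RK at -37.600° from the x-axis; with |RK| = 22.4, K = (-7.2937, -11.949). ∠RKV = 63.0° gives KV at 79.400° from the x-axis; with |KV| = 14.1, V = (-4.7000, 1.9106). Then |SV| = |V − S| = 25.725.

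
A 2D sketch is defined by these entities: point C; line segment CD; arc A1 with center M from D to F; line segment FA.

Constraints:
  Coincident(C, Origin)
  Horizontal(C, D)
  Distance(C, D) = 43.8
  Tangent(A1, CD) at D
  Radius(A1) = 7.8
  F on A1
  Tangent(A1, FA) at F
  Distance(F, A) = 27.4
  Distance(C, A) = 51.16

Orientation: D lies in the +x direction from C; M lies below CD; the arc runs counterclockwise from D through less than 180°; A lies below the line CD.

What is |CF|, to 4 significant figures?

36.89

C is at the origin; C and D share the same y with |CD| = 43.8 and D on the +x side, so D = (43.80, 0.000). Tangency of A1 to CD means the radius MD is perpendicular to CD, so M = D + (0, -7.8) = (43.80, -7.800). Since MF ⟂ FA (tangency), |MA| = √(7.8² + 27.4²) = 28.49 regardless of where F sits on A1. So A lies on both circle(C, 51.16) and circle(M, 28.49); the below-CD intersection is A = (36.90, -35.44). F is the foot of the tangent from A: F = (36.00, -8.054).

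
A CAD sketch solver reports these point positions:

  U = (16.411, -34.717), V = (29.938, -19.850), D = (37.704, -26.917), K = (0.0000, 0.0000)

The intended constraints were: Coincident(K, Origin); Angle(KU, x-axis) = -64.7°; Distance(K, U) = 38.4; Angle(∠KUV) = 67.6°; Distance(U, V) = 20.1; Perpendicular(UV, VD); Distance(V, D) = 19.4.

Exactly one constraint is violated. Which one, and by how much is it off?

Distance(V, D) = 19.4 — off by 8.90.

K = (0.00, 0.00) ✓; KU at -64.70° ✓; |KU| = 38.40 ✓; ∠KUV = 67.60° ✓; |UV| = 20.10 ✓; ∠(UV, VD) = 90.00° ✓; |VD| = 10.50 ✗.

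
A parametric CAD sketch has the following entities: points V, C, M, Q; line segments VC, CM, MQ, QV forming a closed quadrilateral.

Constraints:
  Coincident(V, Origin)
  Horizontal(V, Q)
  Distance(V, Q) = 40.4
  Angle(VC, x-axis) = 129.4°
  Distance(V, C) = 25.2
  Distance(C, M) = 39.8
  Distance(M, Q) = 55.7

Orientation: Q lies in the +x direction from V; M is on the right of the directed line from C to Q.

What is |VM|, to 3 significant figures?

23.2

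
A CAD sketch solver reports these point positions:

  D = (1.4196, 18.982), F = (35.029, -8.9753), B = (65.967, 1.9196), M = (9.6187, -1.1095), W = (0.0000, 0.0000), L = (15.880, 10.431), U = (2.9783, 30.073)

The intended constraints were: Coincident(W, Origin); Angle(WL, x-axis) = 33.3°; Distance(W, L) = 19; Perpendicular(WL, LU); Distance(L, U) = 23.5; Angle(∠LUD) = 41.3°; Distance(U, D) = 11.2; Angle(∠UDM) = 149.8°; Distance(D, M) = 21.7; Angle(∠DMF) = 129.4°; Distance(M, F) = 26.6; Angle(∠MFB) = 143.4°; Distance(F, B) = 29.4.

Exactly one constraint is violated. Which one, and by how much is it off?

Distance(F, B) = 29.4 — off by 3.40.

W = (0.00, 0.00) ✓; WL at 33.30° ✓; |WL| = 19.00 ✓; ∠(WL, LU) = 90.00° ✓; |LU| = 23.50 ✓; ∠LUD = 41.30° ✓; |UD| = 11.20 ✓; ∠UDM = 149.8° ✓; |DM| = 21.70 ✓; ∠DMF = 129.4° ✓; |MF| = 26.60 ✓; ∠MFB = 143.4° ✓; |FB| = 32.80 ✗.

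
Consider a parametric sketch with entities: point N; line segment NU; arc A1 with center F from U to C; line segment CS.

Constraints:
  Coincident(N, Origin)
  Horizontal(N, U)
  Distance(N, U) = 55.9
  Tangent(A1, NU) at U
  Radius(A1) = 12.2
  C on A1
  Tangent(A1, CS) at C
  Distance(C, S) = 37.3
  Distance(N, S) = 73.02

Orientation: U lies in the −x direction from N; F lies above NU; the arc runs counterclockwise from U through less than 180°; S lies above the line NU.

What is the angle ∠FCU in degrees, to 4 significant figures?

38.79°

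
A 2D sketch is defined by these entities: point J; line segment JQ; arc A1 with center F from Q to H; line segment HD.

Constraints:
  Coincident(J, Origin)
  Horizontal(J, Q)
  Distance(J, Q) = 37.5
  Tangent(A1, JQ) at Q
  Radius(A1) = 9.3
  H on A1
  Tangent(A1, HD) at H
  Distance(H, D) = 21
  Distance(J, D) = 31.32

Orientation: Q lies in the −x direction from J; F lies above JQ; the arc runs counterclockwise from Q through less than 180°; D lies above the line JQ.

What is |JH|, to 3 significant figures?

29.6

Checks: J.y = 0.00, Q.y = 0.00 ✓; |JQ| = 37.50 ✓; |FH| = 9.300 ✓; ∠(FH, HD) = 90.00° ✓; |HD| = 21.00 ✓; |JD| = 31.32 ✓.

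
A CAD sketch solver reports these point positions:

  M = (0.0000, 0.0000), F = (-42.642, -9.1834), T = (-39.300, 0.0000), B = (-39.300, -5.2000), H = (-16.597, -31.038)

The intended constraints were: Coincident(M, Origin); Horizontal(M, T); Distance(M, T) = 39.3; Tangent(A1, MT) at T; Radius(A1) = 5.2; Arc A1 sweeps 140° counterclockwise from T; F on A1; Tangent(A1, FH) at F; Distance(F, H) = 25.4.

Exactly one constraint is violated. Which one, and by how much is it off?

Distance(F, H) = 25.4 — off by 8.60.

M = (0.00, 0.00) ✓; M.y = 0.00, T.y = 0.00 ✓; |MT| = 39.30 ✓; ∠(BT, TM) = 90.00° ✓; |BT| = 5.200 ✓; bearing(B→F) − bearing(B→T) = 140.0° ✓; |BF| = 5.200 ✓; ∠(BF, FH) = 90.00° ✓; |FH| = 34.00 ✗.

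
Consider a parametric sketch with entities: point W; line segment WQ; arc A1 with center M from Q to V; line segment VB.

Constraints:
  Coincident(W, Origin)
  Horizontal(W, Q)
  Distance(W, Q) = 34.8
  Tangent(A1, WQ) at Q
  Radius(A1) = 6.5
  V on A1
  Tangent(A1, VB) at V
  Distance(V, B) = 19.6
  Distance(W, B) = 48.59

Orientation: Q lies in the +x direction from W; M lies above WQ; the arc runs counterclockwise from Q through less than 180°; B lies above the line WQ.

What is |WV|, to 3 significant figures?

41.8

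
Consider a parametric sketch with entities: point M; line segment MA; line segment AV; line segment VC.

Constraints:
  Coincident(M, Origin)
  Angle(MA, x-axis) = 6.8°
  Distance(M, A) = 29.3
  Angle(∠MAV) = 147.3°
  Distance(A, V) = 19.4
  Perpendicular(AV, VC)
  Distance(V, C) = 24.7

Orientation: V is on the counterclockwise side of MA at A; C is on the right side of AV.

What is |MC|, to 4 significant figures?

59.86

M is at the origin; MA runs at 6.8° with length 29.3, so A = 29.3·(cos 6.8°, sin 6.8°) = (29.09, 3.469). ∠MAV = 147.3°, so AV runs at 6.8° + (180° − 147.3°) = 39.50° from the x-axis; with |AV| = 19.4, V = A + 19.4·(cos 39.50°, sin 39.50°) = (44.06, 15.81). The perpendicularity gives VC at right angles to AV; with |VC| = 24.7 on the right of AV, C = V + 24.7·(0.6361, -0.7716) = (59.77, -3.250). Then |MC| = |C − M| = 59.86.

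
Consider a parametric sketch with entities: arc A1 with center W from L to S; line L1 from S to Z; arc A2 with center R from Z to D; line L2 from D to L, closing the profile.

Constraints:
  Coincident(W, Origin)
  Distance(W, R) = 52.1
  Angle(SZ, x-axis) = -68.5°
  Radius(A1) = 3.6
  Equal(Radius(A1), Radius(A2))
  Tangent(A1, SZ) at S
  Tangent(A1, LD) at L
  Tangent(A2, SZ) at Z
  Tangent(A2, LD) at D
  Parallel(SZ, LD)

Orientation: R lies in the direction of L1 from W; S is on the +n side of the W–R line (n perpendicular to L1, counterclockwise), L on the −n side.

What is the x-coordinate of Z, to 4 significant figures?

22.44

The slot axis is L1's direction at -68.5°, so u = (cos -68.5°, sin -68.5°) = (0.3665, -0.9304) and n = (−sin -68.5°, cos -68.5°) = (0.9304, 0.3665). W is at the origin and R lies 52.1 along u from W, so R = 52.1·u = (19.09, -48.47). Tangency of A1 to both parallel lines with radius 3.6 puts S and L at W ± 3.6·n: S = (3.350, 1.319), L = (-3.350, -1.319). Equal radii place Z and D the same way about R: Z = R + 3.6·n = (22.44, -47.16), D = R − 3.6·n = (15.75, -49.79). So Z.x = 22.44.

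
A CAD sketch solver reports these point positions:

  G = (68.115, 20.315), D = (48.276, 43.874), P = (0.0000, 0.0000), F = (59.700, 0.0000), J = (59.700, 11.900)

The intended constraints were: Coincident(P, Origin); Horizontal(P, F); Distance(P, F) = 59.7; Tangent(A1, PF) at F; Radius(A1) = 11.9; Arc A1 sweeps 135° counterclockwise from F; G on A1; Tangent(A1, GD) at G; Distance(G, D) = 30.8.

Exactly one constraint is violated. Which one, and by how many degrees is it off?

Tangent(A1, GD) at G — off by 4.90°.

P = (0.00, 0.00) ✓; P.y = 0.00, F.y = 0.00 ✓; |PF| = 59.70 ✓; ∠(JF, FP) = 90.00° ✓; |JF| = 11.90 ✓; bearing(J→G) − bearing(J→F) = 135.0° ✓; |JG| = 11.90 ✓; ∠(JG, GD) = 94.90° ✗; |GD| = 30.80 ✓.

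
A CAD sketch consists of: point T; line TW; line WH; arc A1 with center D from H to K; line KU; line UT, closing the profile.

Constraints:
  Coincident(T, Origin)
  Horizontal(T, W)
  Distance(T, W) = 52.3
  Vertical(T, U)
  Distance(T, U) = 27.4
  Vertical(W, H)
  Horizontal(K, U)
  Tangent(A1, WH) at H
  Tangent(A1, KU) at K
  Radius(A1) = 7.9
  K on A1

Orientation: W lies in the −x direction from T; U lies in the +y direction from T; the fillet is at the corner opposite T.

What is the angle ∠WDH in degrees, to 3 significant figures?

67.9°

The virtual corner opposite T is at (-52.3, 27.4). Since A1 is tangent to WH there, DH ⟂ WH and A1 meets KU tangentially, so DK is at right angles to KU, with radius 7.9, so the center D sits 7.9 in from both sides at D = (-44.4, 19.5). That places the tangent points at H = (-52.3, 19.5) on WH and K = (-44.4, 27.4) on KU. Then cos ∠WDH = DW·DH / (|DW||DH|), giving 67.9°.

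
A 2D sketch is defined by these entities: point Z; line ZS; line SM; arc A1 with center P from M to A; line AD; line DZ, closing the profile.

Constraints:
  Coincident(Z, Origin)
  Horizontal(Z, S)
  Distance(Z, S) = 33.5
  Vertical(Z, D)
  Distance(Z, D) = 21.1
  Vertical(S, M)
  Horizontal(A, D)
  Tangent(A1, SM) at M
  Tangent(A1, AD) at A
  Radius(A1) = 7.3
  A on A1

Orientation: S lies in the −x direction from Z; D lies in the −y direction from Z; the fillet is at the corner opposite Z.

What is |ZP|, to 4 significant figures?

29.61

ZD is vertical with |ZD| = 21.1 and D on the −y side, so D = (0.000, -21.10). The virtual corner opposite Z is at (-33.50, -21.10). Since A1 is tangent to SM there, PM ⟂ SM and since A1 is tangent to AD there, PA ⟂ AD, with radius 7.3, so the center P sits 7.3 in from both sides at P = (-26.20, -13.80). Then |ZP| = |P − Z| = 29.61.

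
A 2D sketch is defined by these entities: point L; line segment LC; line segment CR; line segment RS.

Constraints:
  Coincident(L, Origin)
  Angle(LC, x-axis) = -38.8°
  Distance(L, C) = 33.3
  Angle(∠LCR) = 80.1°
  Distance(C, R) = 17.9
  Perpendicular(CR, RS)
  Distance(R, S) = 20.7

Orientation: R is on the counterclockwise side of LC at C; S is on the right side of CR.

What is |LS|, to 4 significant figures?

54.87

∠LCR = 80.1°, so CR runs at -38.8° + (180° − 80.1°) = 61.10° from the x-axis; with |CR| = 17.9, R = C + 17.9·(cos 61.10°, sin 61.10°) = (34.60, -5.195). CR is perpendicular to RS; with |RS| = 20.7 on the right of CR, S = R + 20.7·(0.8755, -0.4833) = (52.72, -15.20). Then |LS| = |S − L| = 54.87.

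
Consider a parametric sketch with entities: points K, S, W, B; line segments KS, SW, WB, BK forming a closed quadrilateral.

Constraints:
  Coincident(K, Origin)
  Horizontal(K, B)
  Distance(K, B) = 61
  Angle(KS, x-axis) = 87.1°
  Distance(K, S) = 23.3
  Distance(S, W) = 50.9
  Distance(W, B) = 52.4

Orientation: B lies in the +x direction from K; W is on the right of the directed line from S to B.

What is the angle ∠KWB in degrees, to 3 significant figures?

91.5°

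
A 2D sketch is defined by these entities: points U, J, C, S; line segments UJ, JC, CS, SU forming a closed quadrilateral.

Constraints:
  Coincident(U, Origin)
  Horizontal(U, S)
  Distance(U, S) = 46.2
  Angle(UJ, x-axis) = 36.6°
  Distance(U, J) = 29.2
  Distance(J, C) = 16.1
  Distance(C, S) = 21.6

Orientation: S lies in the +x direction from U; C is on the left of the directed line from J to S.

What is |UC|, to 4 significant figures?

44.26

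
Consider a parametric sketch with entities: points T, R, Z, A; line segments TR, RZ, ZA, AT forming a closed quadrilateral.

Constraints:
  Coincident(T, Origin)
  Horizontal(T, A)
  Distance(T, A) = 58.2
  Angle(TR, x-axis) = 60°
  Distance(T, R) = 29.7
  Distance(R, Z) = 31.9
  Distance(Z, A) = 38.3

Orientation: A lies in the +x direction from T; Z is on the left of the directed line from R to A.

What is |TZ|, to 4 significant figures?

57.66

Checks: |RZ| = 31.90 ✓; |ZA| = 38.30 ✓.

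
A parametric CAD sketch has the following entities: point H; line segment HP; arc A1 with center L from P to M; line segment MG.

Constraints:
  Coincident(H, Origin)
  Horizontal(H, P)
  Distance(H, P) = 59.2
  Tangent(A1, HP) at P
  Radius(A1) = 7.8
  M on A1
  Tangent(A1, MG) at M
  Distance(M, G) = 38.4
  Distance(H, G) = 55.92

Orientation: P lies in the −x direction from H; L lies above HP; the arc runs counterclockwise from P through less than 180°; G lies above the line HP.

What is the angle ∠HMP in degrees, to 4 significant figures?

140.0°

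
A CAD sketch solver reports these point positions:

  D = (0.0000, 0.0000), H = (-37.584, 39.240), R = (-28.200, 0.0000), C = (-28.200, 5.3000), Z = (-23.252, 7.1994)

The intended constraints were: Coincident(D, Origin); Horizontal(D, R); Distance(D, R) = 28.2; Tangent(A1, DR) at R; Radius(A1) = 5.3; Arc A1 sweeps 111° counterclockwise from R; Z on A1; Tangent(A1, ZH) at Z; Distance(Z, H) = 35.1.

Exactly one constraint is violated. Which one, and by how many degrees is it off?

Tangent(A1, ZH) at Z — off by 3.10°.

D = (0.00, 0.00) ✓; D.y = 0.00, R.y = 0.00 ✓; |DR| = 28.20 ✓; ∠(CR, RD) = 90.00° ✓; |CR| = 5.300 ✓; bearing(C→Z) − bearing(C→R) = 111.0° ✓; |CZ| = 5.300 ✓; ∠(CZ, ZH) = 86.90° ✗; |ZH| = 35.10 ✓.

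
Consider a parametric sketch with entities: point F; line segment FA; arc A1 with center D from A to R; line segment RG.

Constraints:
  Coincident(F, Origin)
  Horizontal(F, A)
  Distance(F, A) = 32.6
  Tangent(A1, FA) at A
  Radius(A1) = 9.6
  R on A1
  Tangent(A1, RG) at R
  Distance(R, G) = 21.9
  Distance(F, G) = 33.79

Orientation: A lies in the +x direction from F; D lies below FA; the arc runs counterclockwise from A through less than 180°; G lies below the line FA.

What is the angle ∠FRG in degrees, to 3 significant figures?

93.6°

Checks: |DA| = 9.600 ✓; |DR| = 9.600 ✓; ∠(DR, RG) = 90.00° ✓; |RG| = 21.90 ✓; |FG| = 33.79 ✓.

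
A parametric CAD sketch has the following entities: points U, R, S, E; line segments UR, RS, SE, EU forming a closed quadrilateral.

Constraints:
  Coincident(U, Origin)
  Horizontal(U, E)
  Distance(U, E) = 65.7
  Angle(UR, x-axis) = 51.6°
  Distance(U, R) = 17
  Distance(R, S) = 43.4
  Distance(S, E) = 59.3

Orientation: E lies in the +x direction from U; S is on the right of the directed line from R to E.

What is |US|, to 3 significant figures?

33.2

U is at the origin; U and E share the same y with |UE| = 65.7 and E in +x, so E = (65.7, 0). UR runs at 51.6° with |UR| = 17.0, so R = (10.6, 13.3). S is determined by |RS| = 43.4 and |SE| = 59.3 together: it lies at the intersection of circle(R, 43.4) and circle(E, 59.3). With |RE| = 56.7, the foot of the radical line on RE is 14.0 from R and the perpendicular offset is √(43.4² − 14.0²) = 41.1. Taking the right-of-RE solution: S = (14.5, -29.9).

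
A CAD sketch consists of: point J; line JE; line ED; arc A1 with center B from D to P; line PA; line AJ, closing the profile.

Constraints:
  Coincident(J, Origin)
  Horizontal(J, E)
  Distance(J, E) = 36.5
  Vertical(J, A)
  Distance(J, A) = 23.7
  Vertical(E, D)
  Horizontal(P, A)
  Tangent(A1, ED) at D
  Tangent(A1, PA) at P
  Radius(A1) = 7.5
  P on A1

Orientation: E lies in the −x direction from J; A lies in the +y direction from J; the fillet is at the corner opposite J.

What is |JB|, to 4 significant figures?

33.22

J is at the origin; JE is horizontal with |JE| = 36.5 and E on the −x side, so E = (-36.50, 0.000). JA is vertical with |JA| = 23.7 and A on the +y side, so A = (0.000, 23.70). The virtual corner opposite J is at (-36.50, 23.70). The tangent condition forces BD to be normal to ED and the tangent condition forces BP to be normal to PA, with radius 7.5, so the center B sits 7.5 in from both sides at B = (-29.00, 16.20). Then |JB| = |B − J| = 33.22.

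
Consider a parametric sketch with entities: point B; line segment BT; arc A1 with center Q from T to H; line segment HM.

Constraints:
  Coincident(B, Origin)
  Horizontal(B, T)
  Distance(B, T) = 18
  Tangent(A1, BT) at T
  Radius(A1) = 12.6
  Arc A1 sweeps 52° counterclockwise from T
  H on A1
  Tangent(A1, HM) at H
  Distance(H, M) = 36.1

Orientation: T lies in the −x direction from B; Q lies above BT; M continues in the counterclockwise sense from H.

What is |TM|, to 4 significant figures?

46.28

B is at the origin; BT is horizontal with |BT| = 18.0 and T on the −x side, so T = (-18.00, 0.000). A1 meets BT tangentially, so QT is at right angles to BT, so Q = T + (0, 12.6) = (-18.00, 12.60). On A1, T sits at bearing -90° from Q; a 52° counterclockwise sweep puts H at bearing -38°, so H = Q + 12.6·(cos -38°, sin -38°) = (-8.071, 4.843). The tangent condition forces QH to be normal to HM, so HM runs along (−sin -38°, cos -38°); with |HM| = 36.1, M = (14.15, 33.29). Then |TM| = |M − T| = 46.28.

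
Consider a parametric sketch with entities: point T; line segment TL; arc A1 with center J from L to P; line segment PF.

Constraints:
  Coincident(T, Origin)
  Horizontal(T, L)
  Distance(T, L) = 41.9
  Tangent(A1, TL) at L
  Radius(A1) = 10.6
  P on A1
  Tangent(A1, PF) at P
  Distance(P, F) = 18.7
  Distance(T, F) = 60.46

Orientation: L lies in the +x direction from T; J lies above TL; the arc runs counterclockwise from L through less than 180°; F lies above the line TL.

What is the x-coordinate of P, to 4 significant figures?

52.49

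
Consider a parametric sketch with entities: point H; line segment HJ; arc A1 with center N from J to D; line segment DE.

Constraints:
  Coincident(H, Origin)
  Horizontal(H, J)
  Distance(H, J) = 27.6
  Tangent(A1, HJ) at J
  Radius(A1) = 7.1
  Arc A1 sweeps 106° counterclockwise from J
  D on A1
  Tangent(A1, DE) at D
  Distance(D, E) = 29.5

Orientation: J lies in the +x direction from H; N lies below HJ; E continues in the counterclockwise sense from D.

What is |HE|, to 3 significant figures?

47.3

On A1, J sits at bearing 90° from N; a 106° counterclockwise sweep puts D at bearing 196°, so D = N + 7.1·(cos 196°, sin 196°) = (20.8, -9.06). A1 meets DE tangentially, so ND is at right angles to DE, so DE runs along (−sin 196°, cos 196°); with |DE| = 29.5, E = (28.9, -37.4). Then |HE| = |E − H| = 47.3.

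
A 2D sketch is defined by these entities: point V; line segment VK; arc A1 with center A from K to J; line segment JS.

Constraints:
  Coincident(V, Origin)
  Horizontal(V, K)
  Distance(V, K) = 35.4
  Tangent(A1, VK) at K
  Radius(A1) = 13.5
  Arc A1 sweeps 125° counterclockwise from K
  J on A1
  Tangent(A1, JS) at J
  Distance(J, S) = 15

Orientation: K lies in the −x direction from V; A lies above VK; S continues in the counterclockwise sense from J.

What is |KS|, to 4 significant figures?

33.62

V is at the origin; VK is horizontal with |VK| = 35.4 and K on the −x side, so K = (-35.40, 0.000). Since A1 is tangent to VK there, AK ⟂ VK, so A = K + (0, 13.5) = (-35.40, 13.50). On A1, K sits at bearing -90° from A; a 125° counterclockwise sweep puts J at bearing 35°, so J = A + 13.5·(cos 35°, sin 35°) = (-24.34, 21.24). Since A1 is tangent to JS there, AJ ⟂ JS, so JS runs along (−sin 35°, cos 35°); with |JS| = 15.0, S = (-32.95, 33.53). Then |KS| = |S − K| = 33.62.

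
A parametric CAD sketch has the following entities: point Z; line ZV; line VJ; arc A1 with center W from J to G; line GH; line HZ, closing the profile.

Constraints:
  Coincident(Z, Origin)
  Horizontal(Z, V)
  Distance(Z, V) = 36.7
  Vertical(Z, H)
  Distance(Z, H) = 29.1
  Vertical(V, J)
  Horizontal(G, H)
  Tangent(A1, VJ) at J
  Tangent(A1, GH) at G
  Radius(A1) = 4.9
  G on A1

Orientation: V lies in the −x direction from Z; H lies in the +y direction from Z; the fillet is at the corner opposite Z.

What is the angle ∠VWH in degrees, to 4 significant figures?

110.2°

Z is at the origin; Z and V share the same y with |ZV| = 36.7 and V on the −x side, so V = (-36.70, 0.000). ZH is vertical with |ZH| = 29.1 and H on the +y side, so H = (0.000, 29.10). The virtual corner opposite Z is at (-36.70, 29.10). The tangent condition forces WJ to be normal to VJ and the tangent condition forces WG to be normal to GH, with radius 4.9, so the center W sits 4.9 in from both sides at W = (-31.80, 24.20). Then cos ∠VWH = WV·WH / (|WV||WH|), giving 110.2°.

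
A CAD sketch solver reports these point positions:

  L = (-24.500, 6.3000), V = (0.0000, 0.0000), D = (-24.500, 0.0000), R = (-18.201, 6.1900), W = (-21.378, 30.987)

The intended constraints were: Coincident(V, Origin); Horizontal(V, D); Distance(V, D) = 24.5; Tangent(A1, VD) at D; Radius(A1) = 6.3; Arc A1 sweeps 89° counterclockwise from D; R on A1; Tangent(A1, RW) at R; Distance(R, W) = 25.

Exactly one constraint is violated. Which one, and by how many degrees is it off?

Tangent(A1, RW) at R — off by 8.30°.

V = (0.00, 0.00) ✓; V.y = 0.00, D.y = 0.00 ✓; |VD| = 24.50 ✓; ∠(LD, DV) = 90.00° ✓; |LD| = 6.300 ✓; bearing(L→R) − bearing(L→D) = 89.00° ✓; |LR| = 6.300 ✓; ∠(LR, RW) = 81.70° ✗; |RW| = 25.00 ✓.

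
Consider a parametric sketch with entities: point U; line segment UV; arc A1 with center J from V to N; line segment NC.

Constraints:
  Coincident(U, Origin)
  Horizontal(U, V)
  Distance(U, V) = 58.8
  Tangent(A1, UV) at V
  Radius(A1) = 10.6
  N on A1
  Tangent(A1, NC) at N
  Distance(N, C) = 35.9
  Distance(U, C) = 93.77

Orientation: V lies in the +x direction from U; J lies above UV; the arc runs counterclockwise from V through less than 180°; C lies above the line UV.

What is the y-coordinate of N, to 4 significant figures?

4.979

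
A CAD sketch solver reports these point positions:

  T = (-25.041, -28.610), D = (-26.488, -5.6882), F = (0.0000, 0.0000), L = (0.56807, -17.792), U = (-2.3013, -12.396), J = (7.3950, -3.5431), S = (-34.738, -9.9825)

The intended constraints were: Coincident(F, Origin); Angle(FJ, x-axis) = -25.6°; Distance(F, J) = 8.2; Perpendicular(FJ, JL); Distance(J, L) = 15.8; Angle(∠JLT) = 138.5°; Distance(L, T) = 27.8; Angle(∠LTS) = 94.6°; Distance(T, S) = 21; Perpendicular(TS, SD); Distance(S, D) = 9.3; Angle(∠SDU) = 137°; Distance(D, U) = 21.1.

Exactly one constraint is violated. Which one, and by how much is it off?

Distance(D, U) = 21.1 — off by 4.00.

F = (0.00, 0.00) ✓; FJ at -25.60° ✓; |FJ| = 8.200 ✓; ∠(FJ, JL) = 90.00° ✓; |JL| = 15.80 ✓; ∠JLT = 138.5° ✓; |LT| = 27.80 ✓; ∠LTS = 94.60° ✓; |TS| = 21.00 ✓; ∠(TS, SD) = 90.00° ✓; |SD| = 9.301 ✓; ∠SDU = 137.0° ✓; |DU| = 25.10 ✗.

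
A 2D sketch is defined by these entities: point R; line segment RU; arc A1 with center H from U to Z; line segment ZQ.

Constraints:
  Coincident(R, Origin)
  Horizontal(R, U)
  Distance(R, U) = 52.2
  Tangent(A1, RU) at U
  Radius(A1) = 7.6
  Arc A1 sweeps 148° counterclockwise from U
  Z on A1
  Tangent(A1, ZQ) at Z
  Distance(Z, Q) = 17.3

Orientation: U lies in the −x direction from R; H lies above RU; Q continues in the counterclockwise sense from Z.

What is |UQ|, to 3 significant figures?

25.5

R is at the origin; RU is horizontal with |RU| = 52.2 and U on the −x side, so U = (-52.2, 0.00). Since A1 is tangent to RU there, HU ⟂ RU, so H = U + (0, 7.6) = (-52.2, 7.60). On A1, U sits at bearing -90° from H; a 148° counterclockwise sweep puts Z at bearing 58°, so Z = H + 7.6·(cos 58°, sin 58°) = (-48.2, 14.0). The tangent condition forces HZ to be normal to ZQ, so ZQ runs along (−sin 58°, cos 58°); with |ZQ| = 17.3, Q = (-62.8, 23.2). Then |UQ| = |Q − U| = 25.5.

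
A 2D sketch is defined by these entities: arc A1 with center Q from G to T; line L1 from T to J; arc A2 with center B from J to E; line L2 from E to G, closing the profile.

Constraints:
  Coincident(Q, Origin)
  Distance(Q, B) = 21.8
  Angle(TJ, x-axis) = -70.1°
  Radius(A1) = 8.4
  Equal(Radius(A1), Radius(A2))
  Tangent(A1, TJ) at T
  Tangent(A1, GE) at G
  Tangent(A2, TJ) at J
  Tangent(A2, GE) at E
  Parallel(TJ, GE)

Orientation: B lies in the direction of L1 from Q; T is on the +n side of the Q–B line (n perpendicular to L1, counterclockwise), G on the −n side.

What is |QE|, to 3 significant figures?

23.4

The slot axis is L1's direction at -70.1°, so u = (cos -70.1°, sin -70.1°) = (0.340, -0.940) and n = (−sin -70.1°, cos -70.1°) = (0.940, 0.340). Q is at the origin and B lies 21.8 along u from Q, so B = 21.8·u = (7.42, -20.5). Tangency of A1 to both parallel lines with radius 8.4 puts T and G at Q ± 8.4·n: T = (7.90, 2.86), G = (-7.90, -2.86). Equal radii place J and E the same way about B: J = B + 8.4·n = (15.3, -17.6), E = B − 8.4·n = (-0.478, -23.4). Then |QE| = |E − Q| = 23.4.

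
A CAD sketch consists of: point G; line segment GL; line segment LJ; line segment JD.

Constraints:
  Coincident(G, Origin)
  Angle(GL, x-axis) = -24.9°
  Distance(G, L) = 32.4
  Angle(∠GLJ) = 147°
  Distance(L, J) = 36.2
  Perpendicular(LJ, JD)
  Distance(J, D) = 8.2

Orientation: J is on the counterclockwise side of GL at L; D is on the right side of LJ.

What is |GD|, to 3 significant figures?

68.4

G is at the origin; GL runs at -24.9° with length 32.4, so L = 32.4·(cos -24.9°, sin -24.9°) = (29.4, -13.6). ∠GLJ = 147.0°, so LJ runs at -24.9° + (180° − 147.0°) = 8.10° from the x-axis; with |LJ| = 36.2, J = L + 36.2·(cos 8.10°, sin 8.10°) = (65.2, -8.54). LJ ⟂ JD; with |JD| = 8.2 on the right of LJ, D = J + 8.2·(0.141, -0.990) = (66.4, -16.7). Then |GD| = |D − G| = 68.4.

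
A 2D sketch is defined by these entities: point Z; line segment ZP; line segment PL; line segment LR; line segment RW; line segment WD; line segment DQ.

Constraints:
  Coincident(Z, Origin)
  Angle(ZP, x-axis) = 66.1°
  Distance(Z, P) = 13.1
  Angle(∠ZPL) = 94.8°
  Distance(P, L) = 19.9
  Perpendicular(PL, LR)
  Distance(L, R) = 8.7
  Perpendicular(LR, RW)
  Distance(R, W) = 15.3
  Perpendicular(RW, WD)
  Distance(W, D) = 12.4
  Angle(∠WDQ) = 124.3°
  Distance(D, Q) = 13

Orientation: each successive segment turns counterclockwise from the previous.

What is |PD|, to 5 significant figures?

5.9034

LR is perpendicular to RW, so RW runs at -28.700°; with |RW| = 15.3, W = (-2.9055, 6.5546). RW is perpendicular to WD, so WD runs at 61.300°; with |WD| = 12.4, D = (3.0493, 17.431). Then |PD| = |D − P| = 5.9034.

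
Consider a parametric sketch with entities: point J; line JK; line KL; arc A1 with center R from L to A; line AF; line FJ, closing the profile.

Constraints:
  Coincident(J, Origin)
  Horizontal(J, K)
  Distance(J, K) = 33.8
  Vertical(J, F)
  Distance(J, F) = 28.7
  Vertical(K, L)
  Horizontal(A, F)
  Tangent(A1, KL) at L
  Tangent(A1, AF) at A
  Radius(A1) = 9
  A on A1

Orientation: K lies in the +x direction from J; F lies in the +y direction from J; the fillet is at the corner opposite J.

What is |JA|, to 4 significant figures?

37.93

J is at the origin; JK is horizontal with |JK| = 33.8 and K on the +x side, so K = (33.80, 0.000). J and F share the same x with |JF| = 28.7 and F on the +y side, so F = (0.000, 28.70). The virtual corner opposite J is at (33.80, 28.70). Tangency of A1 to KL means the radius RL is perpendicular to KL and A1 meets AF tangentially, so RA is at right angles to AF, with radius 9.0, so the center R sits 9.0 in from both sides at R = (24.80, 19.70). That places the tangent points at L = (33.80, 19.70) on KL and A = (24.80, 28.70) on AF. Then |JA| = |A − J| = 37.93.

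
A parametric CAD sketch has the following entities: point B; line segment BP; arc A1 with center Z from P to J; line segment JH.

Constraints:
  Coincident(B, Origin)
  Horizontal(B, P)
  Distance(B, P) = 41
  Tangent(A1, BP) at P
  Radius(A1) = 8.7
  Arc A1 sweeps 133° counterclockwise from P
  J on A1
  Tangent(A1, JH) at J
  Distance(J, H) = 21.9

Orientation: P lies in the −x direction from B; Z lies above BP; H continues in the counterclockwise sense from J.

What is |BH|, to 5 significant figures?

58.283

B is at the origin; B and P share the same y with |BP| = 41.0 and P on the −x side, so P = (-41.000, 0.0000). Since A1 is tangent to BP there, ZP ⟂ BP, so Z = P + (0, 8.7) = (-41.000, 8.7000). On A1, P sits at bearing -90° from Z; a 133° counterclockwise sweep puts J at bearing 43°, so J = Z + 8.7·(cos 43°, sin 43°) = (-34.637, 14.633). The tangent condition forces ZJ to be normal to JH, so JH runs along (−sin 43°, cos 43°); with |JH| = 21.9, H = (-49.573, 30.650). Then |BH| = |H − B| = 58.283.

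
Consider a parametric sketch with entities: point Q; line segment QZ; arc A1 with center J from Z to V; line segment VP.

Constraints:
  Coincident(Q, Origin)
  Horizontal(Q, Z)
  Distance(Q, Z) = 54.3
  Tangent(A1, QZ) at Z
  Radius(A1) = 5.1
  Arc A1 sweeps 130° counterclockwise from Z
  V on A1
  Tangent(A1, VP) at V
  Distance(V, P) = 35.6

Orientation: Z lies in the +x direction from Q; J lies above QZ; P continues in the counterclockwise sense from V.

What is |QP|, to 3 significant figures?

50.2

Q is at the origin; QZ is horizontal with |QZ| = 54.3 and Z on the +x side, so Z = (54.3, 0.00). A1 meets QZ tangentially, so JZ is at right angles to QZ, so J = Z + (0, 5.1) = (54.3, 5.10). On A1, Z sits at bearing -90° from J; a 130° counterclockwise sweep puts V at bearing 40°, so V = J + 5.1·(cos 40°, sin 40°) = (58.2, 8.38). The tangent condition forces JV to be normal to VP, so VP runs along (−sin 40°, cos 40°); with |VP| = 35.6, P = (35.3, 35.6). Then |QP| = |P − Q| = 50.2.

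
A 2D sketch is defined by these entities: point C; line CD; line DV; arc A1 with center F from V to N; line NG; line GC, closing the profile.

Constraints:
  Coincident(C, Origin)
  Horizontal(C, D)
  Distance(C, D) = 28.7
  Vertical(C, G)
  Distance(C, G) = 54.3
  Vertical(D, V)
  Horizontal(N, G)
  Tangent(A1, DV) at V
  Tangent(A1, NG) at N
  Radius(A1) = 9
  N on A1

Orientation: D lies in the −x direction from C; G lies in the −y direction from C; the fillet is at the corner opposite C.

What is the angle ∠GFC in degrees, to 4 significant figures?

91.05°

C is at the origin; C and D share the same y with |CD| = 28.7 and D on the −x side, so D = (-28.70, 0.000). C and G share the same x with |CG| = 54.3 and G on the −y side, so G = (0.000, -54.30). The virtual corner opposite C is at (-28.70, -54.30). Since A1 is tangent to DV there, FV ⟂ DV and tangency of A1 to NG means the radius FN is perpendicular to NG, with radius 9.0, so the center F sits 9.0 in from both sides at F = (-19.70, -45.30). Then cos ∠GFC = FG·FC / (|FG||FC|), giving 91.05°.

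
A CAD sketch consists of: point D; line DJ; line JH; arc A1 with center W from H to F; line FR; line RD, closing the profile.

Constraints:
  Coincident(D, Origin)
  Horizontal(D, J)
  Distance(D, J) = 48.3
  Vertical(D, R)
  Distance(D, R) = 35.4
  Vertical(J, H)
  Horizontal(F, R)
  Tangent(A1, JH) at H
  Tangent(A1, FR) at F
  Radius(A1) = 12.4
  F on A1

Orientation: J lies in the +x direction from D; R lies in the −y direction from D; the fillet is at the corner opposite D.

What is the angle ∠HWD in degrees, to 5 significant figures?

147.35°

The virtual corner opposite D is at (48.300, -35.400). The tangent condition forces WH to be normal to JH and tangency of A1 to FR means the radius WF is perpendicular to FR, with radius 12.4, so the center W sits 12.4 in from both sides at W = (35.900, -23.000). That places the tangent points at H = (48.300, -23.000) on JH and F = (35.900, -35.400) on FR. Then cos ∠HWD = WH·WD / (|WH||WD|), giving 147.35°.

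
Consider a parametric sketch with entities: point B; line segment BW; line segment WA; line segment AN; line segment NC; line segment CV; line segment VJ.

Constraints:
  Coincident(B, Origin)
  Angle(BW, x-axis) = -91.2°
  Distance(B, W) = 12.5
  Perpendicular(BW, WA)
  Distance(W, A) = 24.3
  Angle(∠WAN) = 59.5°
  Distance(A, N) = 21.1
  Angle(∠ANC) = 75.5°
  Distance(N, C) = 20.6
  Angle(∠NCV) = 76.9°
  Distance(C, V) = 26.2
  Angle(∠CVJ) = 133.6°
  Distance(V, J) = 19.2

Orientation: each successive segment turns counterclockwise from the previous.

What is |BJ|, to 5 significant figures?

43.701

∠NCV = 76.9° gives CV at -33.100° from the x-axis; with |CV| = 26.2, V = (20.787, -23.172). ∠CVJ = 133.6° gives VJ at 13.300° from the x-axis; with |VJ| = 19.2, J = (39.472, -18.755). Then |BJ| = |J − B| = 43.701.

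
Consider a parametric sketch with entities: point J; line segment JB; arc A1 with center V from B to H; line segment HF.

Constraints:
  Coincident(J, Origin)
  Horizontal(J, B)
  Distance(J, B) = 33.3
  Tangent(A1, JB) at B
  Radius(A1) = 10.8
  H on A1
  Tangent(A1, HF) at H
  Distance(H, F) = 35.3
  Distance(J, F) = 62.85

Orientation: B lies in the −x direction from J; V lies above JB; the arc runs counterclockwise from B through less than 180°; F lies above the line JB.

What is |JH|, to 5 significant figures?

29.055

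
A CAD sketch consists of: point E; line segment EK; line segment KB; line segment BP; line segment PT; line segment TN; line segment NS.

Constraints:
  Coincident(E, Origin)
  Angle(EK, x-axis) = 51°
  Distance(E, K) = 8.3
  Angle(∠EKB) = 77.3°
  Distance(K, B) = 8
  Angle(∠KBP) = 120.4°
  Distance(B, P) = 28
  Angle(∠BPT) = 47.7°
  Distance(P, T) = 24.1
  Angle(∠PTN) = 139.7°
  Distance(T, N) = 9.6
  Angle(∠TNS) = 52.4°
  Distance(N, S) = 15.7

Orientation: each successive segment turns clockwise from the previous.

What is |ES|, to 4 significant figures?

7.425

E is at the origin; EK runs at 51.0° with length 8.3, so K = (5.223, 6.450). ∠EKB = 77.3° gives KB at -51.70° from the x-axis; with |KB| = 8.0, B = (10.18, 0.1721). ∠KBP = 120.4° gives BP at -111.3° from the x-axis; with |BP| = 28.0, P = (0.01056, -25.92). ∠BPT = 47.7° gives PT at 116.4° from the x-axis; with |PT| = 24.1, T = (-10.71, -4.329). ∠PTN = 139.7° gives TN at 76.10° from the x-axis; with |TN| = 9.6, N = (-8.399, 4.990). ∠TNS = 52.4° gives NS at -51.50° from the x-axis; with |NS| = 15.7, S = (1.375, -7.297). Then |ES| = |S − E| = 7.425.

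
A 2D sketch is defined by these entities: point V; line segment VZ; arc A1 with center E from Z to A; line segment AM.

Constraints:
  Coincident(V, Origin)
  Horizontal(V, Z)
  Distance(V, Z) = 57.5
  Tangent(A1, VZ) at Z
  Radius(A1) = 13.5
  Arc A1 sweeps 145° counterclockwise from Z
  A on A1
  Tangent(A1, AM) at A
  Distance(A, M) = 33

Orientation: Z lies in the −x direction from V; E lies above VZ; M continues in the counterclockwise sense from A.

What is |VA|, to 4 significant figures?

55.49

A1 meets VZ tangentially, so EZ is at right angles to VZ, so E = Z + (0, 13.5) = (-57.50, 13.50). On A1, Z sits at bearing -90° from E; a 145° counterclockwise sweep puts A at bearing 55°, so A = E + 13.5·(cos 55°, sin 55°) = (-49.76, 24.56). Then |VA| = |A − V| = 55.49.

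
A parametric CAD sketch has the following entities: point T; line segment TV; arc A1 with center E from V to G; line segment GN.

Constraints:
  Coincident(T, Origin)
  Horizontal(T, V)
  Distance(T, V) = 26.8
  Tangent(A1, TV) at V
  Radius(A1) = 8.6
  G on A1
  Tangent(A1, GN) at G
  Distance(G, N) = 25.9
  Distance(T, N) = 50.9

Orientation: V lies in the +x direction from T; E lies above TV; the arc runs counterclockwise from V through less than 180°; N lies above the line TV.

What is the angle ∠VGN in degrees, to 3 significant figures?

139°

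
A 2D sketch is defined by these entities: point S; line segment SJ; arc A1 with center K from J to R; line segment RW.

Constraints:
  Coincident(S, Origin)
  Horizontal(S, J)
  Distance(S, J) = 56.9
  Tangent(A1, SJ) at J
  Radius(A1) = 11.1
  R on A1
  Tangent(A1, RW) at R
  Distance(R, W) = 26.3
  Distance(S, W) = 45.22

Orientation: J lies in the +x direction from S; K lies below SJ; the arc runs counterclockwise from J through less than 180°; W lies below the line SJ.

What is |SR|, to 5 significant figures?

47.482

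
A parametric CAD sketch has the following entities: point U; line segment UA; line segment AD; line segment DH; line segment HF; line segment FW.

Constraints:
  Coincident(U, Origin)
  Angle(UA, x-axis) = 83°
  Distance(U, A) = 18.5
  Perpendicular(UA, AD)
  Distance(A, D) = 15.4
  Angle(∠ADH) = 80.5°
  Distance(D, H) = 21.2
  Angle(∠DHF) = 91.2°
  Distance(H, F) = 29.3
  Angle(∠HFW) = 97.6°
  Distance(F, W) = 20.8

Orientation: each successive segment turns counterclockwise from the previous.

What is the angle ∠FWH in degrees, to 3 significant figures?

49.6°

∠DHF = 91.2° gives HF at 1.30° from the x-axis; with |HF| = 29.3, F = (17.2, -0.276). ∠HFW = 97.6° gives FW at 83.7° from the x-axis; with |FW| = 20.8, W = (19.5, 20.4). Then cos ∠FWH = WF·WH / (|WF||WH|), giving 49.6°.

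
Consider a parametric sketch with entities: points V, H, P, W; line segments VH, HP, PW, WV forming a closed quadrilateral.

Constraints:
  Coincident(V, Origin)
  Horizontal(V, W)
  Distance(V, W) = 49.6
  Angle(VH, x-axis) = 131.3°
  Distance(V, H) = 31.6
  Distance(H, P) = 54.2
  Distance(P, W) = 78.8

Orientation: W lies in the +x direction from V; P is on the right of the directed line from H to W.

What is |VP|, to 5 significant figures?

38.188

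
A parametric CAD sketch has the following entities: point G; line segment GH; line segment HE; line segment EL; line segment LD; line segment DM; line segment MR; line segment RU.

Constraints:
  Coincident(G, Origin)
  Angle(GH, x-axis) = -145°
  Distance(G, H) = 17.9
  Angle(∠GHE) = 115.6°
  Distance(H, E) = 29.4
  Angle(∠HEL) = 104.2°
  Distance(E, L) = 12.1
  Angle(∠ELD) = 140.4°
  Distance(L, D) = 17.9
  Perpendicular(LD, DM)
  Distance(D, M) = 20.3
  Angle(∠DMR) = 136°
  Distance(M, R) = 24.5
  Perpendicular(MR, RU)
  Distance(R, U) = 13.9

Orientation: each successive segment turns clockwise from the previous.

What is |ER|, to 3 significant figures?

31.9

G is at the origin; GH runs at -145.0° with length 17.9, so H = (-14.7, -10.3). ∠GHE = 115.6° gives HE at 151° from the x-axis; with |HE| = 29.4, E = (-40.3, 4.17). ∠HEL = 104.2° gives EL at 74.8° from the x-axis; with |EL| = 12.1, L = (-37.1, 15.8). ∠ELD = 140.4° gives LD at 35.2° from the x-axis; with |LD| = 17.9, D = (-22.5, 26.2). LD is perpendicular to DM, so DM runs at -54.8°; with |DM| = 20.3, M = (-10.8, 9.57). ∠DMR = 136.0° gives MR at -98.8° from the x-axis; with |MR| = 24.5, R = (-14.5, -14.6). Then |ER| = |R − E| = 31.9.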